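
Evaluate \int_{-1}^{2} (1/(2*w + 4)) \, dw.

log(2)

An antiderivative is F(w) = log(2*w + 4)/2.
Then F(2) - F(-1) = (3*log(2)/2) - (log(2)/2) = log(2).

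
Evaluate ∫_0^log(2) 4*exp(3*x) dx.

Let u = exp(x), so du = exp(x) dx. When x = 0, u = 1; when x = log(2), u = 2.
The integral becomes 4·∫ u**2 du from 1 to 2, with antiderivative 4*u**3/3.
Back in x: F(x) = 4*exp(3*x)/3.
Then F(log(2)) - F(0) = (32/3) - (4/3) = 28/3.

28/3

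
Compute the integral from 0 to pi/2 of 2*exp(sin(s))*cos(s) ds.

Let u = sin(s), so du = cos(s) ds. When s = 0, u = 0; when s = pi/2, u = 1.
The integral becomes 2·∫ exp(u) du from 0 to 1, with antiderivative 2*exp(u).
Back in s: F(s) = 2*exp(sin(s)).
Then F(pi/2) - F(0) = (2*E) - (2) = -2 + 2*E.

-2 + 2*E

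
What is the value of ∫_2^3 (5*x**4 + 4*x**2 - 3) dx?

By the power rule, an antiderivative is F(x) = x**5 + 4*x**3/3 - 3*x.
Then F(3) - F(2) = (270) - (110/3) = 700/3.

700/3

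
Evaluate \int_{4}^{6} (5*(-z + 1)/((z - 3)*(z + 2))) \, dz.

log(3/64)

Factor the denominator: z**2 - z - 6 = (z + 2)(z - 3).
Partial fractions: 5*(-z + 1)/((z - 3)*(z + 2)) = -3/(z + 2) - 2/(z - 3).
An antiderivative is F(z) = -2*log(z - 3) - 3*log(z + 2).
Then F(6) - F(4) = (-9*log(2) - 2*log(3)) - (-3*log(3) - 3*log(2)) = log(3/64).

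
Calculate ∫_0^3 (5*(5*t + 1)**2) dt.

Let u = 5*t + 1, so du = 5 dt. When t = 0, u = 1; when t = 3, u = 16.
The integral becomes ∫ u**2 du from 1 to 16, with antiderivative u**3/3.
Back in t: F(t) = (5*t + 1)**3/3.
Then F(3) - F(0) = (4096/3) - (1/3) = 1365.

1365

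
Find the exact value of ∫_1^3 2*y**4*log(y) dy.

-484/25 + 486*log(3)/5

Integrate by parts once (u = ln y, dv = 2*y**4 dy).
An antiderivative is F(y) = 2*y**5*(5*log(y) - 1)/25.
Then F(3) - F(1) = (-486/25 + 486*log(3)/5) - (-2/25) = -484/25 + 486*log(3)/5.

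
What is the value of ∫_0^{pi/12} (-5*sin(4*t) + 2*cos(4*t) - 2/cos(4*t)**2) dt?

-5/8 - sqrt(3)/4

An antiderivative is F(t) = sin(4*t)/2 + 5*cos(4*t)/4 - tan(4*t)/2.
Then F(pi/12) - F(0) = (5/8 - sqrt(3)/4) - (5/4) = -5/8 - sqrt(3)/4.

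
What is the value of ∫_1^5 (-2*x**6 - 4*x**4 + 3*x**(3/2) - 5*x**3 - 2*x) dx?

By the power rule, an antiderivative is F(x) = -2*x**7/7 + 6*x**(5/2)/5 - 4*x**5/5 - 5*x**4/4 - x**2.
Then F(5) - F(1) = (-717575/28 + 30*sqrt(5)) - (-299/140) = -896894/35 + 30*sqrt(5).

-896894/35 + 30*sqrt(5)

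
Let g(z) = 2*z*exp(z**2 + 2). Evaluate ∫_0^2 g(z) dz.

-exp(2) + exp(6)

Let u = z**2 + 2, so du = 2*z dz. When z = 0, u = 2; when z = 2, u = 6.
The integral becomes ∫ exp(u) du from 2 to 6, with antiderivative exp(u).
Back in z: F(z) = exp(z**2 + 2).
Then F(2) - F(0) = (exp(6)) - (exp(2)) = -exp(2) + exp(6).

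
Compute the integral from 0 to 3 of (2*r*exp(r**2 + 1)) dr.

-exp(1) + exp(10)

Let u = r**2 + 1, so du = 2*r dr. When r = 0, u = 1; when r = 3, u = 10.
The integral becomes ∫ exp(u) du from 1 to 10, with antiderivative exp(u).
Back in r: F(r) = exp(r**2 + 1).
Then F(3) - F(0) = (exp(10)) - (exp(1)) = -exp(1) + exp(10).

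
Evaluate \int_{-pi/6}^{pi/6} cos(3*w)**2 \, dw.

Use the identity cos^2(3*w) = (1 + cos(6*w))/2.
An antiderivative is F(w) = w/2 + sin(6*w)/12.
Then F(pi/6) - F(-pi/6) = (pi/12) - (-pi/12) = pi/6.

pi/6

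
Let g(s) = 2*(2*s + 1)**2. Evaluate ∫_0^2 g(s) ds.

Let u = 2*s + 1, so du = 2 ds. When s = 0, u = 1; when s = 2, u = 5.
The integral becomes ∫ u**2 du from 1 to 5, with antiderivative u**3/3.
Back in s: F(s) = (2*s + 1)**3/3.
Then F(2) - F(0) = (125/3) - (1/3) = 124/3.

124/3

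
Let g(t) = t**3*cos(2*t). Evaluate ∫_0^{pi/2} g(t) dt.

Integrate by parts 3 times (u = t^3, dv = cos(2*t) dt).
An antiderivative is F(t) = t**3*sin(2*t)/2 + 3*t**2*cos(2*t)/4 - 3*t*sin(2*t)/4 - 3*cos(2*t)/8.
Then F(pi/2) - F(0) = (3/8 - 3*pi**2/16) - (-3/8) = 3/4 - 3*pi**2/16.

3/4 - 3*pi**2/16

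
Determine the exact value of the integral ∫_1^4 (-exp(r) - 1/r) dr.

-exp(4) - log(4) + exp(1)

An antiderivative is F(r) = -exp(r) - log(r).
Then F(4) - F(1) = (-exp(4) - log(4)) - (-exp(1)) = -exp(4) - log(4) + exp(1).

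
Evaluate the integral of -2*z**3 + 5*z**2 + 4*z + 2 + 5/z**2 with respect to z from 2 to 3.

By the power rule, an antiderivative is F(z) = -z**4/2 + 5*z**3/3 + 2*z**2 + 2*z - 5/z.
Then F(3) - F(2) = (161/6) - (89/6) = 12.

12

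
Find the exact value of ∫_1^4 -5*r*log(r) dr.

Integrate by parts once (u = ln r, dv = -5*r dr).
An antiderivative is F(r) = -5*r**2*(2*log(r) - 1)/4.
Then F(4) - F(1) = (20 - 80*log(2)) - (5/4) = 75/4 - 80*log(2).

75/4 - 80*log(2)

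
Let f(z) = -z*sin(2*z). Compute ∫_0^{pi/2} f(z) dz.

Integrate by parts once (u = z, dv = -sin(2*z) dz).
An antiderivative is F(z) = z*cos(2*z)/2 - sin(2*z)/4.
Then F(pi/2) - F(0) = (-pi/4) - (0) = -pi/4.

-pi/4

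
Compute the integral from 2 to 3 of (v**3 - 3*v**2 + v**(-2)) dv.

-31/12

By the power rule, an antiderivative is F(v) = v**4/4 - v**3 - 1/v.
Then F(3) - F(2) = (-85/12) - (-9/2) = -31/12.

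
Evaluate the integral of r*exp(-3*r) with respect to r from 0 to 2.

Integrate by parts once (u = r, dv = exp(-3*r) dr).
An antiderivative is F(r) = (-3*r - 1)*exp(-3*r)/9.
Then F(2) - F(0) = (-7*exp(-6)/9) - (-1/9) = (-7 + exp(6))*exp(-6)/9.

(-7 + exp(6))*exp(-6)/9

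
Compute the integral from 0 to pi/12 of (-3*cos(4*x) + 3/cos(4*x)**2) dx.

3*sqrt(3)/8

An antiderivative is F(x) = -3*sin(4*x)/4 + 3*tan(4*x)/4.
Then F(pi/12) - F(0) = (3*sqrt(3)/8) - (0) = 3*sqrt(3)/8.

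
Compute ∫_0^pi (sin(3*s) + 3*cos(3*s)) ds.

An antiderivative is F(s) = sin(3*s) - cos(3*s)/3.
Then F(pi) - F(0) = (1/3) - (-1/3) = 2/3.

2/3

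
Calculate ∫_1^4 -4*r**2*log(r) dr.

28 - 512*log(2)/3

Integrate by parts once (u = ln r, dv = -4*r**2 dr).
An antiderivative is F(r) = -4*r**3*(3*log(r) - 1)/9.
Then F(4) - F(1) = (256/9 - 512*log(2)/3) - (4/9) = 28 - 512*log(2)/3.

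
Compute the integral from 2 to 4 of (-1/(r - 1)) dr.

An antiderivative is F(r) = -log(r - 1).
Then F(4) - F(2) = (-log(3)) - (0) = -log(3).

-log(3)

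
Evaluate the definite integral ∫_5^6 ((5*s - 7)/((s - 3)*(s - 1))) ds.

Factor the denominator: s**2 - 4*s + 3 = (s - 1)(s - 3).
Partial fractions: (5*s - 7)/((s - 3)*(s - 1)) = 1/(s - 1) + 4/(s - 3).
An antiderivative is F(s) = 4*log(s - 3) + log(s - 1).
Then F(6) - F(5) = (log(5) + 4*log(3)) - (log(64)) = -6*log(2) + log(5) + 4*log(3).

-6*log(2) + log(5) + 4*log(3)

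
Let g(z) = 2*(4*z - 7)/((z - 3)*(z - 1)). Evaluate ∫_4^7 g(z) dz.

Factor the denominator: z**2 - 4*z + 3 = (z - 1)(z - 3).
Partial fractions: 2*(4*z - 7)/((z - 3)*(z - 1)) = 3/(z - 1) + 5/(z - 3).
An antiderivative is F(z) = 5*log(z - 3) + 3*log(z - 1).
Then F(7) - F(4) = (3*log(3) + 13*log(2)) - (log(27)) = 13*log(2).

13*log(2)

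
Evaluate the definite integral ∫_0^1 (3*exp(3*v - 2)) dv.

Let u = 3*v - 2, so du = 3 dv. When v = 0, u = -2; when v = 1, u = 1.
The integral becomes ∫ exp(u) du from -2 to 1, with antiderivative exp(u).
Back in v: F(v) = exp(3*v - 2).
Then F(1) - F(0) = (exp(1)) - (exp(-2)) = -(1 - exp(3))*exp(-2).

-(1 - exp(3))*exp(-2)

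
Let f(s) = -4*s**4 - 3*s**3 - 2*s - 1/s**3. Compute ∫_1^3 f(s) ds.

By the power rule, an antiderivative is F(s) = -4*s**5/5 - 3*s**4/4 - s**2 + 1/(2*s**2).
Then F(3) - F(1) = (-47537/180) - (-41/20) = -11792/45.

-11792/45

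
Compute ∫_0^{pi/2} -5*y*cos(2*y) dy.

Integrate by parts once (u = y, dv = -5*cos(2*y) dy).
An antiderivative is F(y) = -5*y*sin(2*y)/2 - 5*cos(2*y)/4.
Then F(pi/2) - F(0) = (5/4) - (-5/4) = 5/2.

5/2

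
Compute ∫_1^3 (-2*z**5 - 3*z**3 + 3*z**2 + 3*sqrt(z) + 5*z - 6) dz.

-812/3 + 6*sqrt(3)

By the power rule, an antiderivative is F(z) = -z**6/3 - 3*z**4/4 + 2*z**(3/2) + z**3 + 5*z**2/2 - 6*z.
Then F(3) - F(1) = (-1089/4 + 6*sqrt(3)) - (-19/12) = -812/3 + 6*sqrt(3).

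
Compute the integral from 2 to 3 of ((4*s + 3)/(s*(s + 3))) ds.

-3*log(5) + 2*log(2) + 4*log(3)

Factor the denominator: s**2 + 3*s = (s + 3)s.
Partial fractions: (4*s + 3)/(s*(s + 3)) = 3/(s + 3) + 1/s.
An antiderivative is F(s) = log(s) + 3*log(s + 3).
Then F(3) - F(2) = (3*log(2) + 4*log(3)) - (log(2) + 3*log(5)) = -3*log(5) + 2*log(2) + 4*log(3).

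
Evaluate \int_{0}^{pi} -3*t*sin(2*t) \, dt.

3*pi/2

Integrate by parts once (u = t, dv = -3*sin(2*t) dt).
An antiderivative is F(t) = 3*t*cos(2*t)/2 - 3*sin(2*t)/4.
Then F(pi) - F(0) = (3*pi/2) - (0) = 3*pi/2.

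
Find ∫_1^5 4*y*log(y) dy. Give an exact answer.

-24 + 50*log(5)

Integrate by parts once (u = ln y, dv = 4*y dy).
An antiderivative is F(y) = y**2*(2*log(y) - 1).
Then F(5) - F(1) = (-25 + 50*log(5)) - (-1) = -24 + 50*log(5).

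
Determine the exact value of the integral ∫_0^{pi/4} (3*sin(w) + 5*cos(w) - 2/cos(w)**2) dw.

1 + sqrt(2)

An antiderivative is F(w) = 5*sin(w) - 3*cos(w) - 2*tan(w).
Then F(pi/4) - F(0) = (-2 + sqrt(2)) - (-3) = 1 + sqrt(2).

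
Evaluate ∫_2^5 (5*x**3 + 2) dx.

3069/4

By the power rule, an antiderivative is F(x) = 5*x**4/4 + 2*x.
Then F(5) - F(2) = (3165/4) - (24) = 3069/4.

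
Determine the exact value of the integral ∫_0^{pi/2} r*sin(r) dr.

Integrate by parts once (u = r, dv = sin(r) dr).
An antiderivative is F(r) = -r*cos(r) + sin(r).
Then F(pi/2) - F(0) = (1) - (0) = 1.

1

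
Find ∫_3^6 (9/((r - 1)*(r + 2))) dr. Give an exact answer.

Factor the denominator: r**2 + r - 2 = (r + 2)(r - 1).
Partial fractions: 9/((r - 1)*(r + 2)) = -3/(r + 2) + 3/(r - 1).
An antiderivative is F(r) = 3*log(r - 1) - 3*log(r + 2).
Then F(6) - F(3) = (-9*log(2) + 3*log(5)) - (-3*log(5) + 3*log(2)) = -12*log(2) + 6*log(5).

-12*log(2) + 6*log(5)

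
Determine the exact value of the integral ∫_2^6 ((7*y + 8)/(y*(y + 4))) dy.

Factor the denominator: y**2 + 4*y = (y + 4)y.
Partial fractions: (7*y + 8)/(y*(y + 4)) = 5/(y + 4) + 2/y.
An antiderivative is F(y) = 2*log(y) + 5*log(y + 4).
Then F(6) - F(2) = (2*log(3) + 7*log(2) + 5*log(5)) - (7*log(2) + 5*log(3)) = -3*log(3) + 5*log(5).

-3*log(3) + 5*log(5)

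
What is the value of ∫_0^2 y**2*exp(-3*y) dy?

2/27 - 50*exp(-6)/27

Integrate by parts twice (u = y^2, dv = exp(-3*y) dy).
An antiderivative is F(y) = (-9*y**2 - 6*y - 2)*exp(-3*y)/27.
Then F(2) - F(0) = (-50*exp(-6)/27) - (-2/27) = 2/27 - 50*exp(-6)/27.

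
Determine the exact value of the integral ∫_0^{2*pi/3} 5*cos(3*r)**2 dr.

5*pi/3

Use the identity cos^2(3*r) = (1 + cos(6*r))/2.
An antiderivative is F(r) = 5*r/2 + 5*sin(6*r)/12.
Then F(2*pi/3) - F(0) = (5*pi/3) - (0) = 5*pi/3.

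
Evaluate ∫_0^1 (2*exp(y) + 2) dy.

An antiderivative is F(y) = 2*y + 2*exp(y).
Then F(1) - F(0) = (2 + 2*E) - (2) = 2*E.

2*E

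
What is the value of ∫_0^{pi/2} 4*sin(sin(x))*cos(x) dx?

Let u = sin(x), so du = cos(x) dx. When x = 0, u = 0; when x = pi/2, u = 1.
The integral becomes 4·∫ sin(u) du from 0 to 1, with antiderivative -4*cos(u).
Back in x: F(x) = -4*cos(sin(x)).
Then F(pi/2) - F(0) = (-4*cos(1)) - (-4) = 4 - 4*cos(1).

4 - 4*cos(1)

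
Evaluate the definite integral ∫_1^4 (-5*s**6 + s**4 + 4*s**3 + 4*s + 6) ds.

-391809/35

By the power rule, an antiderivative is F(s) = -5*s**7/7 + s**5/5 + s**4 + 2*s**2 + 6*s.
Then F(4) - F(1) = (-391512/35) - (297/35) = -391809/35.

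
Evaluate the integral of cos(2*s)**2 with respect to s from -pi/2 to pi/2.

Use the identity cos^2(2*s) = (1 + cos(4*s))/2.
An antiderivative is F(s) = s/2 + sin(4*s)/8.
Then F(pi/2) - F(-pi/2) = (pi/4) - (-pi/4) = pi/2.

pi/2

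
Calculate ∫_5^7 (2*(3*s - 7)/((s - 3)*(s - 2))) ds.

Factor the denominator: s**2 - 5*s + 6 = (s - 2)(s - 3).
Partial fractions: 2*(3*s - 7)/((s - 3)*(s - 2)) = 2/(s - 2) + 4/(s - 3).
An antiderivative is F(s) = 4*log(s - 3) + 2*log(s - 2).
Then F(7) - F(5) = (2*log(5) + 8*log(2)) - (2*log(3) + 4*log(2)) = -2*log(3) + 4*log(2) + 2*log(5).

-2*log(3) + 4*log(2) + 2*log(5)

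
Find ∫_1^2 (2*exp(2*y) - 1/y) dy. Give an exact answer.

-exp(2) - log(2) + exp(4)

An antiderivative is F(y) = exp(2*y) - log(y).
Then F(2) - F(1) = (-log(2) + exp(4)) - (exp(2)) = -exp(2) - log(2) + exp(4).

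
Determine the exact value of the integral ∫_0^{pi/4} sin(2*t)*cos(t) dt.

Use the identity sin(2*t)cos(t) = [sin(3*t) + sin(t)]/2.
An antiderivative is F(t) = -cos(t)/2 - cos(3*t)/6.
Then F(pi/4) - F(0) = (-sqrt(2)/6) - (-2/3) = 2/3 - sqrt(2)/6.

2/3 - sqrt(2)/6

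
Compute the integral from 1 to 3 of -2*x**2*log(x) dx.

Integrate by parts once (u = ln x, dv = -2*x**2 dx).
An antiderivative is F(x) = -2*x**3*(3*log(x) - 1)/9.
Then F(3) - F(1) = (6 - 18*log(3)) - (2/9) = 52/9 - 18*log(3).

52/9 - 18*log(3)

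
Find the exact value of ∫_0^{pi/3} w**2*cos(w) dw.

-sqrt(3) + sqrt(3)*pi**2/18 + pi/3

Integrate by parts twice (u = w^2, dv = cos(w) dw).
An antiderivative is F(w) = w**2*sin(w) + 2*w*cos(w) - 2*sin(w).
Then F(pi/3) - F(0) = (-sqrt(3) + sqrt(3)*pi**2/18 + pi/3) - (0) = -sqrt(3) + sqrt(3)*pi**2/18 + pi/3.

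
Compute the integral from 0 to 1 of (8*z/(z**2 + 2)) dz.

log(81/16)

Let u = z**2 + 2, so du = 2*z dz. When z = 0, u = 2; when z = 1, u = 3.
The integral becomes 4·∫ 1/u du from 2 to 3, with antiderivative 4*log(u).
Back in z: F(z) = 4*log(z**2 + 2).
Then F(1) - F(0) = (log(81)) - (log(16)) = log(81/16).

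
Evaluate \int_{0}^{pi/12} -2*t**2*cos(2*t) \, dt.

Integrate by parts twice (u = t^2, dv = -2*cos(2*t) dt).
An antiderivative is F(t) = -t**2*sin(2*t) - t*cos(2*t) + sin(2*t)/2.
Then F(pi/12) - F(0) = (-sqrt(3)*pi/24 - pi**2/288 + 1/4) - (0) = -sqrt(3)*pi/24 - pi**2/288 + 1/4.

-sqrt(3)*pi/24 - pi**2/288 + 1/4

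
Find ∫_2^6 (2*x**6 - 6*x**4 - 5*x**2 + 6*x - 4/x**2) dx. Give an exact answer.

By the power rule, an antiderivative is F(x) = 2*x**7/7 - 6*x**5/5 - 5*x**3/3 + 3*x**2 + 4/x.
Then F(6) - F(2) = (7391914/105) - (-122/105) = 2464012/35.

2464012/35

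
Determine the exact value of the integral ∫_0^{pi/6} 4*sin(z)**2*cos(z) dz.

1/6

Let u = sin(z), so du = cos(z) dz. When z = 0, u = 0; when z = pi/6, u = 1/2.
The integral becomes 4·∫ u**2 du from 0 to 1/2, with antiderivative 4*u**3/3.
Back in z: F(z) = 4*sin(z)**3/3.
Then F(pi/6) - F(0) = (1/6) - (0) = 1/6.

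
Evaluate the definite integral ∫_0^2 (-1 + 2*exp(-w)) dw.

-2*exp(-2)

An antiderivative is F(w) = -w - 2*exp(-w).
Then F(2) - F(0) = (-2 - 2*exp(-2)) - (-2) = -2*exp(-2).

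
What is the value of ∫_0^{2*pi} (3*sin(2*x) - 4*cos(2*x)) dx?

0

An antiderivative is F(x) = -2*sin(2*x) - 3*cos(2*x)/2.
Then F(2*pi) - F(0) = (-3/2) - (-3/2) = 0.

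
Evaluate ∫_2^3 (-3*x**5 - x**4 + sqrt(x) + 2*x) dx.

By the power rule, an antiderivative is F(x) = -x**6/2 - x**5/5 + 2*x**(3/2)/3 + x**2.
Then F(3) - F(2) = (-4041/10 + 2*sqrt(3)) - (-172/5 + 4*sqrt(2)/3) = -3697/10 - 4*sqrt(2)/3 + 2*sqrt(3).

-3697/10 - 4*sqrt(2)/3 + 2*sqrt(3)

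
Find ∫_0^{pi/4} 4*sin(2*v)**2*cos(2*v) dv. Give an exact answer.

Let u = sin(2*v), so du = 2*cos(2*v) dv. When v = 0, u = 0; when v = pi/4, u = 1.
The integral becomes 2·∫ u**2 du from 0 to 1, with antiderivative 2*u**3/3.
Back in v: F(v) = 2*sin(2*v)**3/3.
Then F(pi/4) - F(0) = (2/3) - (0) = 2/3.

2/3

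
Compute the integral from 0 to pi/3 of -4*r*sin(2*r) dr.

-pi/3 - sqrt(3)/2

Integrate by parts once (u = r, dv = -4*sin(2*r) dr).
An antiderivative is F(r) = 2*r*cos(2*r) - sin(2*r).
Then F(pi/3) - F(0) = (-pi/3 - sqrt(3)/2) - (0) = -pi/3 - sqrt(3)/2.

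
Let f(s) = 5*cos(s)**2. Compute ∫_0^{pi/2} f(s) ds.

5*pi/4

Use the identity cos^2(s) = (1 + cos(2*s))/2.
An antiderivative is F(s) = 5*s/2 + 5*sin(2*s)/4.
Then F(pi/2) - F(0) = (5*pi/4) - (0) = 5*pi/4.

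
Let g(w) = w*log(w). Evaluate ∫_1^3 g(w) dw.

Integrate by parts once (u = ln w, dv = w dw).
An antiderivative is F(w) = w**2*(2*log(w) - 1)/4.
Then F(3) - F(1) = (-9/4 + 9*log(3)/2) - (-1/4) = -2 + 9*log(3)/2.

-2 + 9*log(3)/2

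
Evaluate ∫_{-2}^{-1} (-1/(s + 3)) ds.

An antiderivative is F(s) = -log(s + 3).
Then F(-1) - F(-2) = (-log(2)) - (0) = -log(2).

-log(2)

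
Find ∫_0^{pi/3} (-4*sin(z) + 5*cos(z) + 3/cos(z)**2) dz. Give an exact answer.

-2 + 11*sqrt(3)/2

An antiderivative is F(z) = 5*sin(z) + 4*cos(z) + 3*tan(z).
Then F(pi/3) - F(0) = (2 + 11*sqrt(3)/2) - (4) = -2 + 11*sqrt(3)/2.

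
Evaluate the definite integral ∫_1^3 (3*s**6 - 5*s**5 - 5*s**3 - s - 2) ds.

By the power rule, an antiderivative is F(s) = 3*s**7/7 - 5*s**6/6 - 5*s**4/4 - s**2/2 - 2*s.
Then F(3) - F(1) = (6105/28) - (-349/84) = 4666/21.

4666/21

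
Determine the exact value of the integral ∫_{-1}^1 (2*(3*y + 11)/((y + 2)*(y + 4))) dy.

Factor the denominator: y**2 + 6*y + 8 = (y + 4)(y + 2).
Partial fractions: 2*(3*y + 11)/((y + 2)*(y + 4)) = 1/(y + 4) + 5/(y + 2).
An antiderivative is F(y) = 5*log(y + 2) + log(y + 4).
Then F(1) - F(-1) = (log(5) + 5*log(3)) - (log(3)) = log(5) + 4*log(3).

log(5) + 4*log(3)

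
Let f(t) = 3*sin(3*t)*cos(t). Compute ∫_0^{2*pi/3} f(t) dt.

27/16

Use the identity sin(3*t)cos(t) = [sin(4*t) + sin(2*t)]/2.
An antiderivative is F(t) = -3*cos(2*t)/4 - 3*cos(4*t)/8.
Then F(2*pi/3) - F(0) = (9/16) - (-9/8) = 27/16.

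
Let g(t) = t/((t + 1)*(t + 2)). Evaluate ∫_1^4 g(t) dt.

log(8/5)

Factor the denominator: t**2 + 3*t + 2 = (t + 2)(t + 1).
Partial fractions: t/((t + 1)*(t + 2)) = 2/(t + 2) - 1/(t + 1).
An antiderivative is F(t) = -log(t + 1) + 2*log(t + 2).
Then F(4) - F(1) = (log(36/5)) - (log(9/2)) = log(8/5).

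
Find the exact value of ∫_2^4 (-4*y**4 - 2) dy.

By the power rule, an antiderivative is F(y) = -4*y**5/5 - 2*y.
Then F(4) - F(2) = (-4136/5) - (-148/5) = -3988/5.

-3988/5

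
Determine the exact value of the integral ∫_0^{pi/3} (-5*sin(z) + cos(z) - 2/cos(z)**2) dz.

An antiderivative is F(z) = sin(z) + 5*cos(z) - 2*tan(z).
Then F(pi/3) - F(0) = (5/2 - 3*sqrt(3)/2) - (5) = -3*sqrt(3)/2 - 5/2.

-3*sqrt(3)/2 - 5/2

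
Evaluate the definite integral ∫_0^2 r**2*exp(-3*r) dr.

Integrate by parts twice (u = r^2, dv = exp(-3*r) dr).
An antiderivative is F(r) = (-9*r**2 - 6*r - 2)*exp(-3*r)/27.
Then F(2) - F(0) = (-50*exp(-6)/27) - (-2/27) = 2/27 - 50*exp(-6)/27.

2/27 - 50*exp(-6)/27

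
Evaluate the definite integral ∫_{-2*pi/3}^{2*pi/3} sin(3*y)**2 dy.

2*pi/3

Use the identity sin^2(3*y) = (1 - cos(6*y))/2.
An antiderivative is F(y) = y/2 - sin(6*y)/12.
Then F(2*pi/3) - F(-2*pi/3) = (pi/3) - (-pi/3) = 2*pi/3.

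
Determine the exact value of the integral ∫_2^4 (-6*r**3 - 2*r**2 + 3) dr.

-1174/3

By the power rule, an antiderivative is F(r) = -3*r**4/2 - 2*r**3/3 + 3*r.
Then F(4) - F(2) = (-1244/3) - (-70/3) = -1174/3.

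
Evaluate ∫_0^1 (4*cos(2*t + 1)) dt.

-2*sin(1) + 2*sin(3)

Let u = 2*t + 1, so du = 2 dt. When t = 0, u = 1; when t = 1, u = 3.
The integral becomes 2·∫ cos(u) du from 1 to 3, with antiderivative 2*sin(u).
Back in t: F(t) = 2*sin(2*t + 1).
Then F(1) - F(0) = (2*sin(3)) - (2*sin(1)) = -2*sin(1) + 2*sin(3).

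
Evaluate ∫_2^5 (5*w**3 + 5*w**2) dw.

3825/4

By the power rule, an antiderivative is F(w) = 5*w**4/4 + 5*w**3/3.
Then F(5) - F(2) = (11875/12) - (100/3) = 3825/4.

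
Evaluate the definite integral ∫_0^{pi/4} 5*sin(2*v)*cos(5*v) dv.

Use the identity sin(2*v)cos(5*v) = [sin(7*v) + sin(-3*v)]/2.
An antiderivative is F(v) = 5*cos(3*v)/6 - 5*cos(7*v)/14.
Then F(pi/4) - F(0) = (-25*sqrt(2)/42) - (10/21) = -25*sqrt(2)/42 - 10/21.

-25*sqrt(2)/42 - 10/21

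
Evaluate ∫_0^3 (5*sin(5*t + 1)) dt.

Let u = 5*t + 1, so du = 5 dt. When t = 0, u = 1; when t = 3, u = 16.
The integral becomes ∫ sin(u) du from 1 to 16, with antiderivative -cos(u).
Back in t: F(t) = -cos(5*t + 1).
Then F(3) - F(0) = (-cos(16)) - (-cos(1)) = cos(1) - cos(16).

cos(1) - cos(16)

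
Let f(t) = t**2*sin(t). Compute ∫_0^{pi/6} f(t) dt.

Integrate by parts twice (u = t^2, dv = sin(t) dt).
An antiderivative is F(t) = -t**2*cos(t) + 2*t*sin(t) + 2*cos(t).
Then F(pi/6) - F(0) = (-sqrt(3)*pi**2/72 + pi/6 + sqrt(3)) - (2) = -2 - sqrt(3)*pi**2/72 + pi/6 + sqrt(3).

-2 - sqrt(3)*pi**2/72 + pi/6 + sqrt(3)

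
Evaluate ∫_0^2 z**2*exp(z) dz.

Integrate by parts twice (u = z^2, dv = exp(z) dz).
An antiderivative is F(z) = (z**2 - 2*z + 2)*exp(z).
Then F(2) - F(0) = (2*exp(2)) - (2) = -2 + 2*exp(2).

-2 + 2*exp(2)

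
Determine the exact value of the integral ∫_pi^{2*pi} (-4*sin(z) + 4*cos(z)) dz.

An antiderivative is F(z) = 4*sin(z) + 4*cos(z).
Then F(2*pi) - F(pi) = (4) - (-4) = 8.

8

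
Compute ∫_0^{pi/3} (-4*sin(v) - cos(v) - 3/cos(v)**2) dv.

An antiderivative is F(v) = -sin(v) + 4*cos(v) - 3*tan(v).
Then F(pi/3) - F(0) = (2 - 7*sqrt(3)/2) - (4) = -7*sqrt(3)/2 - 2.

-7*sqrt(3)/2 - 2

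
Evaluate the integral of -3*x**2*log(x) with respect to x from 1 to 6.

Integrate by parts once (u = ln x, dv = -3*x**2 dx).
An antiderivative is F(x) = -x**3*(3*log(x) - 1)/3.
Then F(6) - F(1) = (-216*log(3) - 216*log(2) + 72) - (1/3) = -216*log(3) - 216*log(2) + 215/3.

-216*log(3) - 216*log(2) + 215/3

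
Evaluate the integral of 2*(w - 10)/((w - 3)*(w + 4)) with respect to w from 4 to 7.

Factor the denominator: w**2 + w - 12 = (w + 4)(w - 3).
Partial fractions: 2*(w - 10)/((w - 3)*(w + 4)) = 4/(w + 4) - 2/(w - 3).
An antiderivative is F(w) = -2*log(w - 3) + 4*log(w + 4).
Then F(7) - F(4) = (-4*log(2) + 4*log(11)) - (12*log(2)) = -16*log(2) + 4*log(11).

-16*log(2) + 4*log(11)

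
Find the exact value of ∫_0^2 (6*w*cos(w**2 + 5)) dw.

Let u = w**2 + 5, so du = 2*w dw. When w = 0, u = 5; when w = 2, u = 9.
The integral becomes 3·∫ cos(u) du from 5 to 9, with antiderivative 3*sin(u).
Back in w: F(w) = 3*sin(w**2 + 5).
Then F(2) - F(0) = (3*sin(9)) - (3*sin(5)) = 3*sin(9) - 3*sin(5).

3*sin(9) - 3*sin(5)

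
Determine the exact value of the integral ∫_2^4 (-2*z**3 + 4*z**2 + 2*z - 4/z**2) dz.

By the power rule, an antiderivative is F(z) = -z**4/2 + 4*z**3/3 + z**2 + 4/z.
Then F(4) - F(2) = (-77/3) - (26/3) = -103/3.

-103/3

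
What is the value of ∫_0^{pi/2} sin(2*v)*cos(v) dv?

Use the identity sin(2*v)cos(v) = [sin(3*v) + sin(v)]/2.
An antiderivative is F(v) = -cos(v)/2 - cos(3*v)/6.
Then F(pi/2) - F(0) = (0) - (-2/3) = 2/3.

2/3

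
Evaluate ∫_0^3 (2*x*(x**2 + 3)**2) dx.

Let u = x**2 + 3, so du = 2*x dx. When x = 0, u = 3; when x = 3, u = 12.
The integral becomes ∫ u**2 du from 3 to 12, with antiderivative u**3/3.
Back in x: F(x) = (x**2 + 3)**3/3.
Then F(3) - F(0) = (576) - (9) = 567.

567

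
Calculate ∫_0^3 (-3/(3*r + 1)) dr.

An antiderivative is F(r) = -log(3*r + 1).
Then F(3) - F(0) = (-log(10)) - (0) = -log(10).

-log(10)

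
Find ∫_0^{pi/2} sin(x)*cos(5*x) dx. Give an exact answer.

1/6

Use the identity sin(x)cos(5*x) = [sin(6*x) + sin(-4*x)]/2.
An antiderivative is F(x) = cos(4*x)/8 - cos(6*x)/12.
Then F(pi/2) - F(0) = (5/24) - (1/24) = 1/6.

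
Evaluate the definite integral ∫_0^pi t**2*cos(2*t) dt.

Integrate by parts twice (u = t^2, dv = cos(2*t) dt).
An antiderivative is F(t) = t**2*sin(2*t)/2 + t*cos(2*t)/2 - sin(2*t)/4.
Then F(pi) - F(0) = (pi/2) - (0) = pi/2.

pi/2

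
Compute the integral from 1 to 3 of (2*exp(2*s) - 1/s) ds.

-exp(2) - log(3) + exp(6)

An antiderivative is F(s) = exp(2*s) - log(s).
Then F(3) - F(1) = (-log(3) + exp(6)) - (exp(2)) = -exp(2) - log(3) + exp(6).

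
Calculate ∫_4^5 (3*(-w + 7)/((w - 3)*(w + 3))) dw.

-13*log(2) + 5*log(7)

Factor the denominator: w**2 - 9 = (w + 3)(w - 3).
Partial fractions: 3*(-w + 7)/((w - 3)*(w + 3)) = -5/(w + 3) + 2/(w - 3).
An antiderivative is F(w) = 2*log(w - 3) - 5*log(w + 3).
Then F(5) - F(4) = (-13*log(2)) - (-5*log(7)) = -13*log(2) + 5*log(7).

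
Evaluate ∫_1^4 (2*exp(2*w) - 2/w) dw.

-exp(2) - log(16) + exp(8)

An antiderivative is F(w) = exp(2*w) - 2*log(w).
Then F(4) - F(1) = (-log(16) + exp(8)) - (exp(2)) = -exp(2) - log(16) + exp(8).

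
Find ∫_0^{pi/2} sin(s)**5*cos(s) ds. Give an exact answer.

Let u = sin(s), so du = cos(s) ds. When s = 0, u = 0; when s = pi/2, u = 1.
The integral becomes ∫ u**5 du from 0 to 1, with antiderivative u**6/6.
Back in s: F(s) = sin(s)**6/6.
Then F(pi/2) - F(0) = (1/6) - (0) = 1/6.

1/6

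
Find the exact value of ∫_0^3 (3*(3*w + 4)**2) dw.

Let u = 3*w + 4, so du = 3 dw. When w = 0, u = 4; when w = 3, u = 13.
The integral becomes ∫ u**2 du from 4 to 13, with antiderivative u**3/3.
Back in w: F(w) = (3*w + 4)**3/3.
Then F(3) - F(0) = (2197/3) - (64/3) = 711.

711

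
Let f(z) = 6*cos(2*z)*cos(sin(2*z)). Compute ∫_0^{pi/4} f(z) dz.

Let u = sin(2*z), so du = 2*cos(2*z) dz. When z = 0, u = 0; when z = pi/4, u = 1.
The integral becomes 3·∫ cos(u) du from 0 to 1, with antiderivative 3*sin(u).
Back in z: F(z) = 3*sin(sin(2*z)).
Then F(pi/4) - F(0) = (3*sin(1)) - (0) = 3*sin(1).

3*sin(1)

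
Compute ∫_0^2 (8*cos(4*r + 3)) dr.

2*sin(11) - 2*sin(3)

Let u = 4*r + 3, so du = 4 dr. When r = 0, u = 3; when r = 2, u = 11.
The integral becomes 2·∫ cos(u) du from 3 to 11, with antiderivative 2*sin(u).
Back in r: F(r) = 2*sin(4*r + 3).
Then F(2) - F(0) = (2*sin(11)) - (2*sin(3)) = 2*sin(11) - 2*sin(3).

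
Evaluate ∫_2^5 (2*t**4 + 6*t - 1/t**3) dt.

260019/200

By the power rule, an antiderivative is F(t) = 2*t**5/5 + 3*t**2 + 1/(2*t**2).
Then F(5) - F(2) = (66251/50) - (997/40) = 260019/200.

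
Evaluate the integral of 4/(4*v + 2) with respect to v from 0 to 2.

log(5)

An antiderivative is F(v) = log(4*v + 2).
Then F(2) - F(0) = (log(10)) - (log(2)) = log(5).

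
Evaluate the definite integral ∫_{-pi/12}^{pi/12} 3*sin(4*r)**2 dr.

-3*sqrt(3)/16 + pi/4

Use the identity sin^2(4*r) = (1 - cos(8*r))/2.
An antiderivative is F(r) = 3*r/2 - 3*sin(8*r)/16.
Then F(pi/12) - F(-pi/12) = (-3*sqrt(3)/32 + pi/8) - (-pi/8 + 3*sqrt(3)/32) = -3*sqrt(3)/16 + pi/4.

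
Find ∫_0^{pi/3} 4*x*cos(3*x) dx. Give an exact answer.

-8/9

Integrate by parts once (u = x, dv = 4*cos(3*x) dx).
An antiderivative is F(x) = 4*x*sin(3*x)/3 + 4*cos(3*x)/9.
Then F(pi/3) - F(0) = (-4/9) - (4/9) = -8/9.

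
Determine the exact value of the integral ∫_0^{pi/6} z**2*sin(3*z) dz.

-2/27 + pi/27

Integrate by parts twice (u = z^2, dv = sin(3*z) dz).
An antiderivative is F(z) = -z**2*cos(3*z)/3 + 2*z*sin(3*z)/9 + 2*cos(3*z)/27.
Then F(pi/6) - F(0) = (pi/27) - (2/27) = -2/27 + pi/27.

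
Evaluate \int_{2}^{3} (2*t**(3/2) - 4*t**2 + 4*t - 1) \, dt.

-49/3 - 16*sqrt(2)/5 + 36*sqrt(3)/5

By the power rule, an antiderivative is F(t) = 4*t**(5/2)/5 - 4*t**3/3 + 2*t**2 - t.
Then F(3) - F(2) = (-21 + 36*sqrt(3)/5) - (-14/3 + 16*sqrt(2)/5) = -49/3 - 16*sqrt(2)/5 + 36*sqrt(3)/5.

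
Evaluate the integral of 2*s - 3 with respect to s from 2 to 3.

By the power rule, an antiderivative is F(s) = s**2 - 3*s.
Then F(3) - F(2) = (0) - (-2) = 2.

2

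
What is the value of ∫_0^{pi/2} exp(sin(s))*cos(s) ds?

Let u = sin(s), so du = cos(s) ds. When s = 0, u = 0; when s = pi/2, u = 1.
The integral becomes ∫ exp(u) du from 0 to 1, with antiderivative exp(u).
Back in s: F(s) = exp(sin(s)).
Then F(pi/2) - F(0) = (E) - (1) = -1 + E.

-1 + E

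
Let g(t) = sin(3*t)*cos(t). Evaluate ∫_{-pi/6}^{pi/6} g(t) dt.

0

Use the identity sin(3*t)cos(t) = [sin(4*t) + sin(2*t)]/2.
An antiderivative is F(t) = -cos(2*t)/4 - cos(4*t)/8.
Then F(pi/6) - F(-pi/6) = (-1/16) - (-1/16) = 0.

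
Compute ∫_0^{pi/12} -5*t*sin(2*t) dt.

Integrate by parts once (u = t, dv = -5*sin(2*t) dt).
An antiderivative is F(t) = 5*t*cos(2*t)/2 - 5*sin(2*t)/4.
Then F(pi/12) - F(0) = (-5/8 + 5*sqrt(3)*pi/48) - (0) = -5/8 + 5*sqrt(3)*pi/48.

-5/8 + 5*sqrt(3)*pi/48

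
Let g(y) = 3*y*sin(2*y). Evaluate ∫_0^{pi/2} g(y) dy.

Integrate by parts once (u = y, dv = 3*sin(2*y) dy).
An antiderivative is F(y) = -3*y*cos(2*y)/2 + 3*sin(2*y)/4.
Then F(pi/2) - F(0) = (3*pi/4) - (0) = 3*pi/4.

3*pi/4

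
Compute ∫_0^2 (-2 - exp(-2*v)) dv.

-9/2 + exp(-4)/2

An antiderivative is F(v) = -2*v + exp(-2*v)/2.
Then F(2) - F(0) = (-4 + exp(-4)/2) - (1/2) = -9/2 + exp(-4)/2.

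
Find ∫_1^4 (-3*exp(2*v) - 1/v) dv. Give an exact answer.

An antiderivative is F(v) = -3*exp(2*v)/2 - log(v).
Then F(4) - F(1) = (-3*exp(8)/2 - log(4)) - (-3*exp(2)/2) = -3*exp(8)/2 - log(4) + 3*exp(2)/2.

-3*exp(8)/2 - log(4) + 3*exp(2)/2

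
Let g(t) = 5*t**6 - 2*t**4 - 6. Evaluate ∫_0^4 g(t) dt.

By the power rule, an antiderivative is F(t) = 5*t**7/7 - 2*t**5/5 - 6*t.
Then F(4) - F(0) = (394424/35) - (0) = 394424/35.

394424/35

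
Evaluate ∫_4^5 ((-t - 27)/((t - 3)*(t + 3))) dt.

Factor the denominator: t**2 - 9 = (t + 3)(t - 3).
Partial fractions: (-t - 27)/((t - 3)*(t + 3)) = 4/(t + 3) - 5/(t - 3).
An antiderivative is F(t) = -5*log(t - 3) + 4*log(t + 3).
Then F(5) - F(4) = (7*log(2)) - (4*log(7)) = -4*log(7) + 7*log(2).

-4*log(7) + 7*log(2)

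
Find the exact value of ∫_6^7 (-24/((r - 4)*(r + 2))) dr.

Factor the denominator: r**2 - 2*r - 8 = (r + 2)(r - 4).
Partial fractions: -24/((r - 4)*(r + 2)) = 4/(r + 2) - 4/(r - 4).
An antiderivative is F(r) = -4*log(r - 4) + 4*log(r + 2).
Then F(7) - F(6) = (log(81)) - (8*log(2)) = -8*log(2) + 4*log(3).

-8*log(2) + 4*log(3)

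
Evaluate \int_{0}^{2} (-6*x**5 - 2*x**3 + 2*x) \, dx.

By the power rule, an antiderivative is F(x) = -x**6 - x**4/2 + x**2.
Then F(2) - F(0) = (-68) - (0) = -68.

-68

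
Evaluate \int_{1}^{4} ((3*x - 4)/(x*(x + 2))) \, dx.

Factor the denominator: x**2 + 2*x = (x + 2)x.
Partial fractions: (3*x - 4)/(x*(x + 2)) = 5/(x + 2) - 2/x.
An antiderivative is F(x) = -2*log(x) + 5*log(x + 2).
Then F(4) - F(1) = (log(2) + 5*log(3)) - (5*log(3)) = log(2).

log(2)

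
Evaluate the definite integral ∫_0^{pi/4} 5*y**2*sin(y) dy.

Integrate by parts twice (u = y^2, dv = 5*sin(y) dy).
An antiderivative is F(y) = -5*y**2*cos(y) + 10*y*sin(y) + 10*cos(y).
Then F(pi/4) - F(0) = (5*sqrt(2)*(-pi**2 + 8*pi + 32)/32) - (10) = -10 - 5*sqrt(2)*pi**2/32 + 5*sqrt(2)*pi/4 + 5*sqrt(2).

-10 - 5*sqrt(2)*pi**2/32 + 5*sqrt(2)*pi/4 + 5*sqrt(2)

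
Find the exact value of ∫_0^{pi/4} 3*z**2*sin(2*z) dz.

Integrate by parts twice (u = z^2, dv = 3*sin(2*z) dz).
An antiderivative is F(z) = -3*z**2*cos(2*z)/2 + 3*z*sin(2*z)/2 + 3*cos(2*z)/4.
Then F(pi/4) - F(0) = (3*pi/8) - (3/4) = -3/4 + 3*pi/8.

-3/4 + 3*pi/8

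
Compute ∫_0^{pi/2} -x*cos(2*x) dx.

1/2

Integrate by parts once (u = x, dv = -cos(2*x) dx).
An antiderivative is F(x) = -x*sin(2*x)/2 - cos(2*x)/4.
Then F(pi/2) - F(0) = (1/4) - (-1/4) = 1/2.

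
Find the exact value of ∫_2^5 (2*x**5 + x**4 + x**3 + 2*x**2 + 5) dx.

121017/20

By the power rule, an antiderivative is F(x) = x**6/3 + x**5/5 + x**4/4 + 2*x**3/3 + 5*x.
Then F(5) - F(2) = (73175/12) - (706/15) = 121017/20.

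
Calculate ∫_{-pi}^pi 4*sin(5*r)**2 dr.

4*pi

Use the identity sin^2(5*r) = (1 - cos(10*r))/2.
An antiderivative is F(r) = 2*r - sin(10*r)/5.
Then F(pi) - F(-pi) = (2*pi) - (-2*pi) = 4*pi.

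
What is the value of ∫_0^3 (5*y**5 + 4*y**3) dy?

1377/2

By the power rule, an antiderivative is F(y) = 5*y**6/6 + y**4.
Then F(3) - F(0) = (1377/2) - (0) = 1377/2.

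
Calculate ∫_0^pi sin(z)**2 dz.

Use the identity sin^2(z) = (1 - cos(2*z))/2.
An antiderivative is F(z) = z/2 - sin(2*z)/4.
Then F(pi) - F(0) = (pi/2) - (0) = pi/2.

pi/2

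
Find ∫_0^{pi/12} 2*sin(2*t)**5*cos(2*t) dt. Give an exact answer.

1/384

Let u = sin(2*t), so du = 2*cos(2*t) dt. When t = 0, u = 0; when t = pi/12, u = 1/2.
The integral becomes ∫ u**5 du from 0 to 1/2, with antiderivative u**6/6.
Back in t: F(t) = sin(2*t)**6/6.
Then F(pi/12) - F(0) = (1/384) - (0) = 1/384.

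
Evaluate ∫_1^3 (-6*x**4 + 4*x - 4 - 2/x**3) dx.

-12748/45

By the power rule, an antiderivative is F(x) = -6*x**5/5 + 2*x**2 - 4*x + x**(-2).
Then F(3) - F(1) = (-12847/45) - (-11/5) = -12748/45.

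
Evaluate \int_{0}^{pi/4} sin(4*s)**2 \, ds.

Use the identity sin^2(4*s) = (1 - cos(8*s))/2.
An antiderivative is F(s) = s/2 - sin(8*s)/16.
Then F(pi/4) - F(0) = (pi/8) - (0) = pi/8.

pi/8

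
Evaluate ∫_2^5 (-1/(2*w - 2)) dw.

An antiderivative is F(w) = -log(2*w - 2)/2.
Then F(5) - F(2) = (-3*log(2)/2) - (-log(2)/2) = -log(2).

-log(2)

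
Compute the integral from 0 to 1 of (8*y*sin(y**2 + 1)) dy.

Let u = y**2 + 1, so du = 2*y dy. When y = 0, u = 1; when y = 1, u = 2.
The integral becomes 4·∫ sin(u) du from 1 to 2, with antiderivative -4*cos(u).
Back in y: F(y) = -4*cos(y**2 + 1).
Then F(1) - F(0) = (-4*cos(2)) - (-4*cos(1)) = -4*cos(2) + 4*cos(1).

-4*cos(2) + 4*cos(1)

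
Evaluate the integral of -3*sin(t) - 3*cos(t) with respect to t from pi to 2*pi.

6

An antiderivative is F(t) = -3*sin(t) + 3*cos(t).
Then F(2*pi) - F(pi) = (3) - (-3) = 6.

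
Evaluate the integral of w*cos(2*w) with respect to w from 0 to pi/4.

Integrate by parts once (u = w, dv = cos(2*w) dw).
An antiderivative is F(w) = w*sin(2*w)/2 + cos(2*w)/4.
Then F(pi/4) - F(0) = (pi/8) - (1/4) = -1/4 + pi/8.

-1/4 + pi/8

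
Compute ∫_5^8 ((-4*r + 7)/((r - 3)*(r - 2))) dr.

-5*log(5) + 6*log(2)

Factor the denominator: r**2 - 5*r + 6 = (r - 2)(r - 3).
Partial fractions: (-4*r + 7)/((r - 3)*(r - 2)) = 1/(r - 2) - 5/(r - 3).
An antiderivative is F(r) = -5*log(r - 3) + log(r - 2).
Then F(8) - F(5) = (-5*log(5) + log(2) + log(3)) - (log(3/32)) = -5*log(5) + 6*log(2).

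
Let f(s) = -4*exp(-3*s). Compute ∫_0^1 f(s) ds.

-4/3 + 4*exp(-3)/3

An antiderivative is F(s) = 4*exp(-3*s)/3.
Then F(1) - F(0) = (4*exp(-3)/3) - (4/3) = -4/3 + 4*exp(-3)/3.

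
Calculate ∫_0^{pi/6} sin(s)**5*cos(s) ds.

Let u = sin(s), so du = cos(s) ds. When s = 0, u = 0; when s = pi/6, u = 1/2.
The integral becomes ∫ u**5 du from 0 to 1/2, with antiderivative u**6/6.
Back in s: F(s) = sin(s)**6/6.
Then F(pi/6) - F(0) = (1/384) - (0) = 1/384.

1/384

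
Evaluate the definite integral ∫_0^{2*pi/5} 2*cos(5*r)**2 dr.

Use the identity cos^2(5*r) = (1 + cos(10*r))/2.
An antiderivative is F(r) = r + sin(10*r)/10.
Then F(2*pi/5) - F(0) = (2*pi/5) - (0) = 2*pi/5.

2*pi/5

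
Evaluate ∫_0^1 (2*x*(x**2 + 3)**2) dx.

37/3

Let u = x**2 + 3, so du = 2*x dx. When x = 0, u = 3; when x = 1, u = 4.
The integral becomes ∫ u**2 du from 3 to 4, with antiderivative u**3/3.
Back in x: F(x) = (x**2 + 3)**3/3.
Then F(1) - F(0) = (64/3) - (9) = 37/3.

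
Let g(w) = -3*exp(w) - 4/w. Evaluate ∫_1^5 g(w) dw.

-3*exp(5) - 4*log(5) + 3*exp(1)

An antiderivative is F(w) = -3*exp(w) - 4*log(w).
Then F(5) - F(1) = (-3*exp(5) - 4*log(5)) - (-3*exp(1)) = -3*exp(5) - 4*log(5) + 3*exp(1).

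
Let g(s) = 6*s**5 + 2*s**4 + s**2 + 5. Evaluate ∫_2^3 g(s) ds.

By the power rule, an antiderivative is F(s) = s**6 + 2*s**5/5 + s**3/3 + 5*s.
Then F(3) - F(2) = (4251/5) - (1342/15) = 11411/15.

11411/15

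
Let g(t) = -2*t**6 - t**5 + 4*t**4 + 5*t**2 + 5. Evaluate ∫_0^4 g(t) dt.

-154628/35

By the power rule, an antiderivative is F(t) = -2*t**7/7 - t**6/6 + 4*t**5/5 + 5*t**3/3 + 5*t.
Then F(4) - F(0) = (-154628/35) - (0) = -154628/35.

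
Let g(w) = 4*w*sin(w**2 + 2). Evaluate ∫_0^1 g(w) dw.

2*cos(2) - 2*cos(3)

Let u = w**2 + 2, so du = 2*w dw. When w = 0, u = 2; when w = 1, u = 3.
The integral becomes 2·∫ sin(u) du from 2 to 3, with antiderivative -2*cos(u).
Back in w: F(w) = -2*cos(w**2 + 2).
Then F(1) - F(0) = (-2*cos(3)) - (-2*cos(2)) = 2*cos(2) - 2*cos(3).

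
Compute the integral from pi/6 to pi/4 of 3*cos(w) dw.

An antiderivative is F(w) = 3*sin(w).
Then F(pi/4) - F(pi/6) = (3*sqrt(2)/2) - (3/2) = -3/2 + 3*sqrt(2)/2.

-3/2 + 3*sqrt(2)/2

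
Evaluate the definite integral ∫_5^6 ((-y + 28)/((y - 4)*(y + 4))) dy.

Factor the denominator: y**2 - 16 = (y + 4)(y - 4).
Partial fractions: (-y + 28)/((y - 4)*(y + 4)) = -4/(y + 4) + 3/(y - 4).
An antiderivative is F(y) = 3*log(y - 4) - 4*log(y + 4).
Then F(6) - F(5) = (-4*log(5) - log(2)) - (-8*log(3)) = -4*log(5) - log(2) + 8*log(3).

-4*log(5) - log(2) + 8*log(3)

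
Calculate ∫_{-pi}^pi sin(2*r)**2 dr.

pi

Use the identity sin^2(2*r) = (1 - cos(4*r))/2.
An antiderivative is F(r) = r/2 - sin(4*r)/8.
Then F(pi) - F(-pi) = (pi/2) - (-pi/2) = pi.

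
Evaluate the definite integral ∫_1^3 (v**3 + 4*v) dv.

36

By the power rule, an antiderivative is F(v) = v**4/4 + 2*v**2.
Then F(3) - F(1) = (153/4) - (9/4) = 36.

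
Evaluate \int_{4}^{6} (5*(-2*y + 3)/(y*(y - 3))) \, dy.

Factor the denominator: y**2 - 3*y = y(y - 3).
Partial fractions: 5*(-2*y + 3)/(y*(y - 3)) = -5/y - 5/(y - 3).
An antiderivative is F(y) = -5*log(y) - 5*log(y - 3).
Then F(6) - F(4) = (-10*log(3) - 5*log(2)) - (-10*log(2)) = -10*log(3) + 5*log(2).

-10*log(3) + 5*log(2)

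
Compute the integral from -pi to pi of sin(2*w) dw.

An antiderivative is F(w) = -cos(2*w)/2.
Then F(pi) - F(-pi) = (-1/2) - (-1/2) = 0.

0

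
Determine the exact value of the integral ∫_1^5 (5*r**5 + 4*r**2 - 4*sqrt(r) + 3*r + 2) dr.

By the power rule, an antiderivative is F(r) = 5*r**6/6 - 8*r**(3/2)/3 + 4*r**3/3 + 3*r**2/2 + 2*r.
Then F(5) - F(1) = (13235 - 40*sqrt(5)/3) - (3) = 13232 - 40*sqrt(5)/3.

13232 - 40*sqrt(5)/3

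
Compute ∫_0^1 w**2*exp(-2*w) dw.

Integrate by parts twice (u = w^2, dv = exp(-2*w) dw).
An antiderivative is F(w) = (-2*w**2 - 2*w - 1)*exp(-2*w)/4.
Then F(1) - F(0) = (-5*exp(-2)/4) - (-1/4) = (-5 + exp(2))*exp(-2)/4.

(-5 + exp(2))*exp(-2)/4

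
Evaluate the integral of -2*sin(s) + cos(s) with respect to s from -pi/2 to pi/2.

An antiderivative is F(s) = sin(s) + 2*cos(s).
Then F(pi/2) - F(-pi/2) = (1) - (-1) = 2.

2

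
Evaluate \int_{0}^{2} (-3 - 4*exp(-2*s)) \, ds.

-8 + 2*exp(-4)

An antiderivative is F(s) = -3*s + 2*exp(-2*s).
Then F(2) - F(0) = (-6 + 2*exp(-4)) - (2) = -8 + 2*exp(-4).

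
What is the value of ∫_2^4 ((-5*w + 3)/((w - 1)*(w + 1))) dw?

Factor the denominator: w**2 - 1 = (w + 1)(w - 1).
Partial fractions: (-5*w + 3)/((w - 1)*(w + 1)) = -4/(w + 1) - 1/(w - 1).
An antiderivative is F(w) = -log(w - 1) - 4*log(w + 1).
Then F(4) - F(2) = (-4*log(5) - log(3)) - (-log(81)) = -4*log(5) + 3*log(3).

-4*log(5) + 3*log(3)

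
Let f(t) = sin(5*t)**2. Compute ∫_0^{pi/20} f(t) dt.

Use the identity sin^2(5*t) = (1 - cos(10*t))/2.
An antiderivative is F(t) = t/2 - sin(10*t)/20.
Then F(pi/20) - F(0) = (-1/20 + pi/40) - (0) = -1/20 + pi/40.

-1/20 + pi/40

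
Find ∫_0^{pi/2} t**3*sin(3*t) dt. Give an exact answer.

Integrate by parts 3 times (u = t^3, dv = sin(3*t) dt).
An antiderivative is F(t) = -t**3*cos(3*t)/3 + t**2*sin(3*t)/3 + 2*t*cos(3*t)/9 - 2*sin(3*t)/27.
Then F(pi/2) - F(0) = (2/27 - pi**2/12) - (0) = 2/27 - pi**2/12.

2/27 - pi**2/12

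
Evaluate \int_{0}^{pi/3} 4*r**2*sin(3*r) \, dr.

Integrate by parts twice (u = r^2, dv = 4*sin(3*r) dr).
An antiderivative is F(r) = -4*r**2*cos(3*r)/3 + 8*r*sin(3*r)/9 + 8*cos(3*r)/27.
Then F(pi/3) - F(0) = (-8/27 + 4*pi**2/27) - (8/27) = -16/27 + 4*pi**2/27.

-16/27 + 4*pi**2/27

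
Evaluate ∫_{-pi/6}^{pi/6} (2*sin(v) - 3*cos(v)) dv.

An antiderivative is F(v) = -3*sin(v) - 2*cos(v).
Then F(pi/6) - F(-pi/6) = (-sqrt(3) - 3/2) - (3/2 - sqrt(3)) = -3.

-3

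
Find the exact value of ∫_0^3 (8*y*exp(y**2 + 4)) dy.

Let u = y**2 + 4, so du = 2*y dy. When y = 0, u = 4; when y = 3, u = 13.
The integral becomes 4·∫ exp(u) du from 4 to 13, with antiderivative 4*exp(u).
Back in y: F(y) = 4*exp(y**2 + 4).
Then F(3) - F(0) = (4*exp(13)) - (4*exp(4)) = -4*(1 - exp(9))*exp(4).

-4*(1 - exp(9))*exp(4)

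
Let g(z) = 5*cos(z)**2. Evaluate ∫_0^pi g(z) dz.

5*pi/2

Use the identity cos^2(z) = (1 + cos(2*z))/2.
An antiderivative is F(z) = 5*z/2 + 5*sin(2*z)/4.
Then F(pi) - F(0) = (5*pi/2) - (0) = 5*pi/2.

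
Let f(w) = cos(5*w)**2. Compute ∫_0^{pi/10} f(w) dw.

pi/20

Use the identity cos^2(5*w) = (1 + cos(10*w))/2.
An antiderivative is F(w) = w/2 + sin(10*w)/20.
Then F(pi/10) - F(0) = (pi/20) - (0) = pi/20.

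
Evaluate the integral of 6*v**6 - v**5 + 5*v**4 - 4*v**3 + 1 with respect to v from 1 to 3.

By the power rule, an antiderivative is F(v) = 6*v**7/7 - v**6/6 + v**5 - v**4 + v.
Then F(3) - F(1) = (26853/14) - (71/42) = 40244/21.

40244/21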